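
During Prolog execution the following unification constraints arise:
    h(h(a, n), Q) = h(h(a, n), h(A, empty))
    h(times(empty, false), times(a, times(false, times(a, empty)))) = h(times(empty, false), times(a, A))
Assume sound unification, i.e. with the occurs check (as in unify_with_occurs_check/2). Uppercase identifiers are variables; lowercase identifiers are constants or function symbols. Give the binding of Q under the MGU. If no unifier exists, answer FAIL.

Decompose h/2: h(a, n) = h(a, n),  Q = h(A, empty).
Delete trivial equation h(a, n) = h(a, n).
Bind Q := h(A, empty); no other remaining equation mentions Q.
Decompose h/2: times(empty, false) = times(empty, false),  times(a, times(false, times(a, empty))) = times(a, A).
Delete trivial equation times(empty, false) = times(empty, false).
Decompose times/2: a = a,  times(false, times(a, empty)) = A.
Delete trivial equation a = a.
Bind A := times(false, times(a, empty)). Substituting into the earlier binding gives Q := h(times(false, times(a, empty)), empty).
MGU = { Q ↦ h(times(false, times(a, empty)), empty), A ↦ times(false, times(a, empty)) }, so Q ↦ h(times(false, times(a, empty)), empty).

h(times(false, times(a, empty)), empty)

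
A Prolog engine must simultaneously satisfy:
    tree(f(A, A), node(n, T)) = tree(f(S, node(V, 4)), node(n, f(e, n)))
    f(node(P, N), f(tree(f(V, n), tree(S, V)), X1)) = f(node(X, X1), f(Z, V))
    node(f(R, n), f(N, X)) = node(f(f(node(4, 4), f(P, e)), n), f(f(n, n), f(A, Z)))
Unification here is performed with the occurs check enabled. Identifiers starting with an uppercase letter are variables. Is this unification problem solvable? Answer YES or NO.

Decompose tree/2: f(A, A) = f(S, node(V, 4)),  node(n, T) = node(n, f(e, n)).
Decompose f/2: A = S,  A = node(V, 4).
Bind A := S; substituting into the 2 remaining equations that mention A gives: S = node(V, 4),  node(f(R, n), f(N, X)) = node(f(f(node(4, 4), f(P, e)), n), f(f(n, n), f(S, Z))).
Bind S := node(V, 4); substituting into the 2 remaining equations that mention S gives: f(node(P, N), f(tree(f(V, n), tree(node(V, 4), V)), X1)) = f(node(X, X1), f(Z, V)),  node(f(R, n), f(N, X)) = node(f(f(node(4, 4), f(P, e)), n), f(f(n, n), f(node(V, 4), Z))). Substituting into the earlier binding gives A := node(V, 4).
Decompose node/2: n = n,  T = f(e, n).
Delete trivial equation n = n.
Bind T := f(e, n); no other remaining equation mentions T.
Decompose f/2: node(P, N) = node(X, X1),  f(tree(f(V, n), tree(node(V, 4), V)), X1) = f(Z, V).
Decompose node/2: P = X,  N = X1.
Bind P := X; substituting into the one remaining equation that mentions P gives: node(f(R, n), f(N, X)) = node(f(f(node(4, 4), f(X, e)), n), f(f(n, n), f(node(V, 4), Z))).
Bind N := X1; substituting into the one remaining equation that mentions N gives: node(f(R, n), f(X1, X)) = node(f(f(node(4, 4), f(X, e)), n), f(f(n, n), f(node(V, 4), Z))).
Decompose f/2: tree(f(V, n), tree(node(V, 4), V)) = Z,  X1 = V.
Bind Z := tree(f(V, n), tree(node(V, 4), V)); substituting into the one remaining equation that mentions Z gives: node(f(R, n), f(X1, X)) = node(f(f(node(4, 4), f(X, e)), n), f(f(n, n), f(node(V, 4), tree(f(V, n), tree(node(V, 4), V))))).
Bind X1 := V; substituting into the remaining equation gives: node(f(R, n), f(V, X)) = node(f(f(node(4, 4), f(X, e)), n), f(f(n, n), f(node(V, 4), tree(f(V, n), tree(node(V, 4), V))))). Substituting into the earlier binding gives N := V.
Decompose node/2: f(R, n) = f(f(node(4, 4), f(X, e)), n),  f(V, X) = f(f(n, n), f(node(V, 4), tree(f(V, n), tree(node(V, 4), V)))).
Decompose f/2: R = f(node(4, 4), f(X, e)),  n = n.
Bind R := f(node(4, 4), f(X, e)); no other remaining equation mentions R.
Delete trivial equation n = n.
Decompose f/2: V = f(n, n),  X = f(node(V, 4), tree(f(V, n), tree(node(V, 4), V))).
Bind V := f(n, n); substituting into the remaining equation gives: X = f(node(f(n, n), 4), tree(f(f(n, n), n), tree(node(f(n, n), 4), f(n, n)))). Substituting into the earlier bindings gives A := node(f(n, n), 4), S := node(f(n, n), 4), N := f(n, n), Z := tree(f(f(n, n), n), tree(node(f(n, n), 4), f(n, n))), X1 := f(n, n).
Bind X := f(node(f(n, n), 4), tree(f(f(n, n), n), tree(node(f(n, n), 4), f(n, n)))). Substituting into the earlier bindings gives P := f(node(f(n, n), 4), tree(f(f(n, n), n), tree(node(f(n, n), 4), f(n, n)))), R := f(node(4, 4), f(f(node(f(n, n), 4), tree(f(f(n, n), n), tree(node(f(n, n), 4), f(n, n)))), e)).
No equations remain and no clash or occurs-check failure arose, so a unifier exists.

YES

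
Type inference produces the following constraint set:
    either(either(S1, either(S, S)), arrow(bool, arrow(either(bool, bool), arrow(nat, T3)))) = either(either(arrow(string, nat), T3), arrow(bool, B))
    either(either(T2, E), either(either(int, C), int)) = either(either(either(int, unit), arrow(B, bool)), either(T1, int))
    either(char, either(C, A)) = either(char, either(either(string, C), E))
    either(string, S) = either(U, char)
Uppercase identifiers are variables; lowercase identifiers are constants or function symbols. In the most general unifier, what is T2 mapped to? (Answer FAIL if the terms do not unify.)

Decompose either/2: either(S1, either(S, S)) = either(arrow(string, nat), T3),  arrow(bool, arrow(either(bool, bool), arrow(nat, T3))) = arrow(bool, B).
Decompose either/2: S1 = arrow(string, nat),  either(S, S) = T3.
Bind S1 := arrow(string, nat); no other remaining equation mentions S1.
Bind T3 := either(S, S); substituting into the one remaining equation that mentions T3 gives: arrow(bool, arrow(either(bool, bool), arrow(nat, either(S, S)))) = arrow(bool, B).
Decompose arrow/2: bool = bool,  arrow(either(bool, bool), arrow(nat, either(S, S))) = B.
Delete trivial equation bool = bool.
Bind B := arrow(either(bool, bool), arrow(nat, either(S, S))); substituting into the one remaining equation that mentions B gives: either(either(T2, E), either(either(int, C), int)) = either(either(either(int, unit), arrow(arrow(either(bool, bool), arrow(nat, either(S, S))), bool)), either(T1, int)).
Decompose either/2: either(T2, E) = either(either(int, unit), arrow(arrow(either(bool, bool), arrow(nat, either(S, S))), bool)),  either(either(int, C), int) = either(T1, int).
Decompose either/2: T2 = either(int, unit),  E = arrow(arrow(either(bool, bool), arrow(nat, either(S, S))), bool).
Bind T2 := either(int, unit); no other remaining equation mentions T2.
Bind E := arrow(arrow(either(bool, bool), arrow(nat, either(S, S))), bool); substituting into the one remaining equation that mentions E gives: either(char, either(C, A)) = either(char, either(either(string, C), arrow(arrow(either(bool, bool), arrow(nat, either(S, S))), bool))).
Decompose either/2: either(int, C) = T1,  int = int.
Bind T1 := either(int, C); no other remaining equation mentions T1.
Delete trivial equation int = int.
Decompose either/2: char = char,  either(C, A) = either(either(string, C), arrow(arrow(either(bool, bool), arrow(nat, either(S, S))), bool)).
Delete trivial equation char = char.
Decompose either/2: C = either(string, C),  A = arrow(arrow(either(bool, bool), arrow(nat, either(S, S))), bool).
Occurs check fails: C occurs in either(string, C); the equation C = either(string, C) has no finite solution.

FAIL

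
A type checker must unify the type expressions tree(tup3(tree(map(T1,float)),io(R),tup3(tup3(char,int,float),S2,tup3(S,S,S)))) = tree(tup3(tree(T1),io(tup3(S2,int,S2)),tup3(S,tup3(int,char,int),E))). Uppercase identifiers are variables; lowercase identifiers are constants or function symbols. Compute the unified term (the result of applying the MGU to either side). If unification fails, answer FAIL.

Decompose tree/1: tup3(tree(map(T1,float)),io(R),tup3(tup3(char,int,float),S2,tup3(S,S,S))) = tup3(tree(T1),io(tup3(S2,int,S2)),tup3(S,tup3(int,char,int),E)).
Decompose tup3/3: tree(map(T1,float)) = tree(T1),  io(R) = io(tup3(S2,int,S2)),  tup3(tup3(char,int,float),S2,tup3(S,S,S)) = tup3(S,tup3(int,char,int),E).
Decompose tree/1: map(T1,float) = T1.
Occurs check fails: T1 occurs in map(T1,float); the equation T1 = map(T1,float) has no finite solution.

FAIL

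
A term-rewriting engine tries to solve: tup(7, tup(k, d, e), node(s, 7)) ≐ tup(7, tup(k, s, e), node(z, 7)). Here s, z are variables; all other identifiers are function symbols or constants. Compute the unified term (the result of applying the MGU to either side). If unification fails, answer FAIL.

tup(7, tup(k, d, e), node(d, 7))

Decompose tup/3: 7 ≐ 7,  tup(k, d, e) ≐ tup(k, s, e),  node(s, 7) ≐ node(z, 7).
Delete trivial equation 7 ≐ 7.
Decompose tup/3: k ≐ k,  d ≐ s,  e ≐ e.
Delete trivial equation k ≐ k.
Bind s := d; substituting into the one remaining equation that mentions s gives: node(d, 7) ≐ node(z, 7).
Delete trivial equation e ≐ e.
Decompose node/2: d ≐ z,  7 ≐ 7.
Bind z := d; no other remaining equation mentions z.
Delete trivial equation 7 ≐ 7.
Applying the MGU to either side gives tup(7, tup(k, d, e), node(d, 7)).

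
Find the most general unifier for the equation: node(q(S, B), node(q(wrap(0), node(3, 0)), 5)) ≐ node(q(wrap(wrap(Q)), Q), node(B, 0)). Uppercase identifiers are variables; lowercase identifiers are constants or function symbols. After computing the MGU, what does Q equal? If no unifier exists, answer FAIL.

FAIL

Decompose node/2: q(S, B) ≐ q(wrap(wrap(Q)), Q),  node(q(wrap(0), node(3, 0)), 5) ≐ node(B, 0).
Decompose q/2: S ≐ wrap(wrap(Q)),  B ≐ Q.
Bind S := wrap(wrap(Q)); no other remaining equation mentions S.
Bind B := Q; substituting into the remaining equation gives: node(q(wrap(0), node(3, 0)), 5) ≐ node(Q, 0).
Decompose node/2: q(wrap(0), node(3, 0)) ≐ Q,  5 ≐ 0.
Bind Q := q(wrap(0), node(3, 0)); no other remaining equation mentions Q. Substituting into the earlier bindings gives S := wrap(wrap(q(wrap(0), node(3, 0)))), B := q(wrap(0), node(3, 0)).
Clash: constants 5 and 0 differ; no unifier exists.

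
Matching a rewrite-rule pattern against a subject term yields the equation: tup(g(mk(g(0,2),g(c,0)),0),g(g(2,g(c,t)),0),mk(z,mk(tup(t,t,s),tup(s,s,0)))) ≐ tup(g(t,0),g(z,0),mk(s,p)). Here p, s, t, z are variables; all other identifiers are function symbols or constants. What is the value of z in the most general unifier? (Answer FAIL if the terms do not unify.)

Decompose tup/3: g(mk(g(0,2),g(c,0)),0) ≐ g(t,0),  g(g(2,g(c,t)),0) ≐ g(z,0),  mk(z,mk(tup(t,t,s),tup(s,s,0))) ≐ mk(s,p).
Decompose g/2: mk(g(0,2),g(c,0)) ≐ t,  0 ≐ 0.
Bind t := mk(g(0,2),g(c,0)); substituting into the 2 remaining equations that mention t gives: g(g(2,g(c,mk(g(0,2),g(c,0)))),0) ≐ g(z,0),  mk(z,mk(tup(mk(g(0,2),g(c,0)),mk(g(0,2),g(c,0)),s),tup(s,s,0))) ≐ mk(s,p).
Delete trivial equation 0 ≐ 0.
Decompose g/2: g(2,g(c,mk(g(0,2),g(c,0)))) ≐ z,  0 ≐ 0.
Bind z := g(2,g(c,mk(g(0,2),g(c,0)))); substituting into the one remaining equation that mentions z gives: mk(g(2,g(c,mk(g(0,2),g(c,0)))),mk(tup(mk(g(0,2),g(c,0)),mk(g(0,2),g(c,0)),s),tup(s,s,0))) ≐ mk(s,p).
Delete trivial equation 0 ≐ 0.
Decompose mk/2: g(2,g(c,mk(g(0,2),g(c,0)))) ≐ s,  mk(tup(mk(g(0,2),g(c,0)),mk(g(0,2),g(c,0)),s),tup(s,s,0)) ≐ p.
Bind s := g(2,g(c,mk(g(0,2),g(c,0)))); substituting into the remaining equation gives: mk(tup(mk(g(0,2),g(c,0)),mk(g(0,2),g(c,0)),g(2,g(c,mk(g(0,2),g(c,0))))),tup(g(2,g(c,mk(g(0,2),g(c,0)))),g(2,g(c,mk(g(0,2),g(c,0)))),0)) ≐ p.
Bind p := mk(tup(mk(g(0,2),g(c,0)),mk(g(0,2),g(c,0)),g(2,g(c,mk(g(0,2),g(c,0))))),tup(g(2,g(c,mk(g(0,2),g(c,0)))),g(2,g(c,mk(g(0,2),g(c,0)))),0)).
MGU = { t := mk(g(0,2),g(c,0)), z := g(2,g(c,mk(g(0,2),g(c,0)))), s := g(2,g(c,mk(g(0,2),g(c,0)))), p := mk(tup(mk(g(0,2),g(c,0)),mk(g(0,2),g(c,0)),g(2,g(c,mk(g(0,2),g(c,0))))),tup(g(2,g(c,mk(g(0,2),g(c,0)))),g(2,g(c,mk(g(0,2),g(c,0)))),0)) }, so z := g(2,g(c,mk(g(0,2),g(c,0)))).

g(2,g(c,mk(g(0,2),g(c,0))))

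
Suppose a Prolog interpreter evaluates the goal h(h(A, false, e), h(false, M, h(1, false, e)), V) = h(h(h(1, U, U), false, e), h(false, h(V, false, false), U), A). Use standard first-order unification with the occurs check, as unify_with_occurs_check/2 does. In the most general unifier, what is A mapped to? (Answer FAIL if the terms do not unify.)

h(1, h(1, false, e), h(1, false, e))

Decompose h/3: h(A, false, e) = h(h(1, U, U), false, e),  h(false, M, h(1, false, e)) = h(false, h(V, false, false), U),  V = A.
Decompose h/3: A = h(1, U, U),  false = false,  e = e.
Bind A := h(1, U, U); substituting into the one remaining equation that mentions A gives: V = h(1, U, U).
Delete trivial equation false = false.
Delete trivial equation e = e.
Decompose h/3: false = false,  M = h(V, false, false),  h(1, false, e) = U.
Delete trivial equation false = false.
Bind M := h(V, false, false); no other remaining equation mentions M.
Bind U := h(1, false, e); substituting into the remaining equation gives: V = h(1, h(1, false, e), h(1, false, e)). Substituting into the earlier binding gives A := h(1, h(1, false, e), h(1, false, e)).
Bind V := h(1, h(1, false, e), h(1, false, e)). Substituting into the earlier binding gives M := h(h(1, h(1, false, e), h(1, false, e)), false, false).
MGU = { A -> h(1, h(1, false, e), h(1, false, e)), M -> h(h(1, h(1, false, e), h(1, false, e)), false, false), U -> h(1, false, e), V -> h(1, h(1, false, e), h(1, false, e)) }, so A -> h(1, h(1, false, e), h(1, false, e)).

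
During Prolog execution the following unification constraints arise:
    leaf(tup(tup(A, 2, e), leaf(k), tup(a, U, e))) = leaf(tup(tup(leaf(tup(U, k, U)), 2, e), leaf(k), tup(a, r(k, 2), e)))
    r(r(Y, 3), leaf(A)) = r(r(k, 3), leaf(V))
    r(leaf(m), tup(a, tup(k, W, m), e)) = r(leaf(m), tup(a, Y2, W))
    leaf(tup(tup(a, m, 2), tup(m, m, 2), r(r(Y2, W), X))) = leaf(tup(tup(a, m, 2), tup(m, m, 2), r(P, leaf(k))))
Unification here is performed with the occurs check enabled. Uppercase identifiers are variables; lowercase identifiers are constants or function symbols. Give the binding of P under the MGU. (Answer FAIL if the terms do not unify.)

Decompose leaf/1: tup(tup(A, 2, e), leaf(k), tup(a, U, e)) = tup(tup(leaf(tup(U, k, U)), 2, e), leaf(k), tup(a, r(k, 2), e)).
Decompose tup/3: tup(A, 2, e) = tup(leaf(tup(U, k, U)), 2, e),  leaf(k) = leaf(k),  tup(a, U, e) = tup(a, r(k, 2), e).
Decompose tup/3: A = leaf(tup(U, k, U)),  2 = 2,  e = e.
Bind A := leaf(tup(U, k, U)); substituting into the one remaining equation that mentions A gives: r(r(Y, 3), leaf(leaf(tup(U, k, U)))) = r(r(k, 3), leaf(V)).
Delete trivial equation 2 = 2.
Delete trivial equation e = e.
Delete trivial equation leaf(k) = leaf(k).
Decompose tup/3: a = a,  U = r(k, 2),  e = e.
Delete trivial equation a = a.
Bind U := r(k, 2); substituting into the one remaining equation that mentions U gives: r(r(Y, 3), leaf(leaf(tup(r(k, 2), k, r(k, 2))))) = r(r(k, 3), leaf(V)). Substituting into the earlier binding gives A := leaf(tup(r(k, 2), k, r(k, 2))).
Delete trivial equation e = e.
Decompose r/2: r(Y, 3) = r(k, 3),  leaf(leaf(tup(r(k, 2), k, r(k, 2)))) = leaf(V).
Decompose r/2: Y = k,  3 = 3.
Bind Y := k; no other remaining equation mentions Y.
Delete trivial equation 3 = 3.
Decompose leaf/1: leaf(tup(r(k, 2), k, r(k, 2))) = V.
Bind V := leaf(tup(r(k, 2), k, r(k, 2))); no other remaining equation mentions V.
Decompose r/2: leaf(m) = leaf(m),  tup(a, tup(k, W, m), e) = tup(a, Y2, W).
Delete trivial equation leaf(m) = leaf(m).
Decompose tup/3: a = a,  tup(k, W, m) = Y2,  e = W.
Delete trivial equation a = a.
Bind Y2 := tup(k, W, m); substituting into the one remaining equation that mentions Y2 gives: leaf(tup(tup(a, m, 2), tup(m, m, 2), r(r(tup(k, W, m), W), X))) = leaf(tup(tup(a, m, 2), tup(m, m, 2), r(P, leaf(k)))).
Bind W := e; substituting into the remaining equation gives: leaf(tup(tup(a, m, 2), tup(m, m, 2), r(r(tup(k, e, m), e), X))) = leaf(tup(tup(a, m, 2), tup(m, m, 2), r(P, leaf(k)))). Substituting into the earlier binding gives Y2 := tup(k, e, m).
Decompose leaf/1: tup(tup(a, m, 2), tup(m, m, 2), r(r(tup(k, e, m), e), X)) = tup(tup(a, m, 2), tup(m, m, 2), r(P, leaf(k))).
Decompose tup/3: tup(a, m, 2) = tup(a, m, 2),  tup(m, m, 2) = tup(m, m, 2),  r(r(tup(k, e, m), e), X) = r(P, leaf(k)).
Delete trivial equation tup(a, m, 2) = tup(a, m, 2).
Delete trivial equation tup(m, m, 2) = tup(m, m, 2).
Decompose r/2: r(tup(k, e, m), e) = P,  X = leaf(k).
Bind P := r(tup(k, e, m), e); no other remaining equation mentions P.
Bind X := leaf(k).
MGU = { A -> leaf(tup(r(k, 2), k, r(k, 2))), U -> r(k, 2), Y -> k, V -> leaf(tup(r(k, 2), k, r(k, 2))), Y2 -> tup(k, e, m), W -> e, P -> r(tup(k, e, m), e), X -> leaf(k) }, so P -> r(tup(k, e, m), e).

r(tup(k, e, m), e)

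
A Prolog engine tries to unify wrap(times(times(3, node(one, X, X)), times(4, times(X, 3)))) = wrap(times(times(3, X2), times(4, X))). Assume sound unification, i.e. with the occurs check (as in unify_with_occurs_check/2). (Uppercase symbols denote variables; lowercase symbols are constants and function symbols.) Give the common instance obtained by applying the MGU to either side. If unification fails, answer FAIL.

FAIL

Decompose wrap/1: times(times(3, node(one, X, X)), times(4, times(X, 3))) = times(times(3, X2), times(4, X)).
Decompose times/2: times(3, node(one, X, X)) = times(3, X2),  times(4, times(X, 3)) = times(4, X).
Decompose times/2: 3 = 3,  node(one, X, X) = X2.
Delete trivial equation 3 = 3.
Bind X2 := node(one, X, X); no other remaining equation mentions X2.
Decompose times/2: 4 = 4,  times(X, 3) = X.
Delete trivial equation 4 = 4.
Occurs check fails: X occurs in times(X, 3); the equation X = times(X, 3) has no finite solution.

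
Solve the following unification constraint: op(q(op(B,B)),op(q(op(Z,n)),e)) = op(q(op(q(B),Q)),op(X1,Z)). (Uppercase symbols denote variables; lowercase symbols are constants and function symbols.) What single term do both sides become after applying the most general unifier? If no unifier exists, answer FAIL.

Decompose op/2: q(op(B,B)) = q(op(q(B),Q)),  op(q(op(Z,n)),e) = op(X1,Z).
Decompose q/1: op(B,B) = op(q(B),Q).
Decompose op/2: B = q(B),  B = Q.
Occurs check fails: B occurs in q(B); the equation B = q(B) has no finite solution.

FAIL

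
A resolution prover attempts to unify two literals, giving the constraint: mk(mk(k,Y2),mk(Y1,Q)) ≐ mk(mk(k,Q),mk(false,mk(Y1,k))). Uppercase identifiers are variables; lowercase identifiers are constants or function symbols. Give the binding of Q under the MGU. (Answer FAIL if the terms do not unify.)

Decompose mk/2: mk(k,Y2) ≐ mk(k,Q),  mk(Y1,Q) ≐ mk(false,mk(Y1,k)).
Decompose mk/2: k ≐ k,  Y2 ≐ Q.
Delete trivial equation k ≐ k.
Bind Y2 := Q; no other remaining equation mentions Y2.
Decompose mk/2: Y1 ≐ false,  Q ≐ mk(Y1,k).
Bind Y1 := false; substituting into the remaining equation gives: Q ≐ mk(false,k).
Bind Q := mk(false,k). Substituting into the earlier binding gives Y2 := mk(false,k).
MGU = { Y2 := mk(false,k), Y1 := false, Q := mk(false,k) }, so Q := mk(false,k).

mk(false,k)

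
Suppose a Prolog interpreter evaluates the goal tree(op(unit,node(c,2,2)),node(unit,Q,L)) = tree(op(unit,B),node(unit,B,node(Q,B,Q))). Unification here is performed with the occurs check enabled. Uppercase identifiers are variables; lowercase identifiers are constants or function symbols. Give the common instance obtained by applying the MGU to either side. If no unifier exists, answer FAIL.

tree(op(unit,node(c,2,2)),node(unit,node(c,2,2),node(node(c,2,2),node(c,2,2),node(c,2,2))))

Decompose tree/2: op(unit,node(c,2,2)) = op(unit,B),  node(unit,Q,L) = node(unit,B,node(Q,B,Q)).
Decompose op/2: unit = unit,  node(c,2,2) = B.
Delete trivial equation unit = unit.
Bind B := node(c,2,2); substituting into the remaining equation gives: node(unit,Q,L) = node(unit,node(c,2,2),node(Q,node(c,2,2),Q)).
Decompose node/3: unit = unit,  Q = node(c,2,2),  L = node(Q,node(c,2,2),Q).
Delete trivial equation unit = unit.
Bind Q := node(c,2,2); substituting into the remaining equation gives: L = node(node(c,2,2),node(c,2,2),node(c,2,2)).
Bind L := node(node(c,2,2),node(c,2,2),node(c,2,2)).
Applying the MGU to either side gives tree(op(unit,node(c,2,2)),node(unit,node(c,2,2),node(node(c,2,2),node(c,2,2),node(c,2,2)))).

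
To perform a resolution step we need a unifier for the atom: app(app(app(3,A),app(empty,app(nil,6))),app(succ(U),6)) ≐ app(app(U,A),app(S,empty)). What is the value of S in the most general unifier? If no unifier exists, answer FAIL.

FAIL

Decompose app/2: app(app(3,A),app(empty,app(nil,6))) ≐ app(U,A),  app(succ(U),6) ≐ app(S,empty).
Decompose app/2: app(3,A) ≐ U,  app(empty,app(nil,6)) ≐ A.
Bind U := app(3,A); substituting into the one remaining equation that mentions U gives: app(succ(app(3,A)),6) ≐ app(S,empty).
Bind A := app(empty,app(nil,6)); substituting into the remaining equation gives: app(succ(app(3,app(empty,app(nil,6)))),6) ≐ app(S,empty). Substituting into the earlier binding gives U := app(3,app(empty,app(nil,6))).
Decompose app/2: succ(app(3,app(empty,app(nil,6)))) ≐ S,  6 ≐ empty.
Bind S := succ(app(3,app(empty,app(nil,6)))); no other remaining equation mentions S.
Clash: constants 6 and empty differ; no unifier exists.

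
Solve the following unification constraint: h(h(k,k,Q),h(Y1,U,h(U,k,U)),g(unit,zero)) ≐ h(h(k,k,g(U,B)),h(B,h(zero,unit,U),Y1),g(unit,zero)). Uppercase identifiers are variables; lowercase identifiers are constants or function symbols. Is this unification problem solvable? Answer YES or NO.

NO

Decompose h/3: h(k,k,Q) ≐ h(k,k,g(U,B)),  h(Y1,U,h(U,k,U)) ≐ h(B,h(zero,unit,U),Y1),  g(unit,zero) ≐ g(unit,zero).
Decompose h/3: k ≐ k,  k ≐ k,  Q ≐ g(U,B).
Delete trivial equation k ≐ k.
Delete trivial equation k ≐ k.
Bind Q := g(U,B); no other remaining equation mentions Q.
Decompose h/3: Y1 ≐ B,  U ≐ h(zero,unit,U),  h(U,k,U) ≐ Y1.
Bind Y1 := B; substituting into the one remaining equation that mentions Y1 gives: h(U,k,U) ≐ B.
Occurs check fails: U occurs in h(zero,unit,U); the equation U ≐ h(zero,unit,U) has no finite solution.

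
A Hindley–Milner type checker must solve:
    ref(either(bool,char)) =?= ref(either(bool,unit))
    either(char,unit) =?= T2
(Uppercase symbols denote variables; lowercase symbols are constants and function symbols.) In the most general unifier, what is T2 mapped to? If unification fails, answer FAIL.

Decompose ref/1: either(bool,char) =?= either(bool,unit).
Decompose either/2: bool =?= bool,  char =?= unit.
Delete trivial equation bool =?= bool.
Clash: constants char and unit differ; no unifier exists.

FAIL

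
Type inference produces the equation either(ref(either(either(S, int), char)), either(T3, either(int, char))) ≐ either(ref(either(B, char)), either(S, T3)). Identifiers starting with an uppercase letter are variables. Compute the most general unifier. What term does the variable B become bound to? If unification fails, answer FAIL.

Decompose either/2: ref(either(either(S, int), char)) ≐ ref(either(B, char)),  either(T3, either(int, char)) ≐ either(S, T3).
Decompose ref/1: either(either(S, int), char) ≐ either(B, char).
Decompose either/2: either(S, int) ≐ B,  char ≐ char.
Bind B := either(S, int); no other remaining equation mentions B.
Delete trivial equation char ≐ char.
Decompose either/2: T3 ≐ S,  either(int, char) ≐ T3.
Bind T3 := S; substituting into the remaining equation gives: either(int, char) ≐ S.
Bind S := either(int, char). Substituting into the earlier bindings gives B := either(either(int, char), int), T3 := either(int, char).
MGU = { B -> either(either(int, char), int), T3 -> either(int, char), S -> either(int, char) }, so B -> either(either(int, char), int).

either(either(int, char), int)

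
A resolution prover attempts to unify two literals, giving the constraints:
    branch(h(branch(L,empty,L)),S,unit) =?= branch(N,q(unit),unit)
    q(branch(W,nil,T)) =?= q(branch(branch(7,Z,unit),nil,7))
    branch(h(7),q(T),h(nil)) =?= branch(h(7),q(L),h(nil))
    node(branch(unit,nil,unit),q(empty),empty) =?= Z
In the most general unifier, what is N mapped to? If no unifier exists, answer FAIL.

h(branch(7,empty,7))

Decompose branch/3: h(branch(L,empty,L)) =?= N,  S =?= q(unit),  unit =?= unit.
Bind N := h(branch(L,empty,L)); no other remaining equation mentions N.
Bind S := q(unit); no other remaining equation mentions S.
Delete trivial equation unit =?= unit.
Decompose q/1: branch(W,nil,T) =?= branch(branch(7,Z,unit),nil,7).
Decompose branch/3: W =?= branch(7,Z,unit),  nil =?= nil,  T =?= 7.
Bind W := branch(7,Z,unit); no other remaining equation mentions W.
Delete trivial equation nil =?= nil.
Bind T := 7; substituting into the one remaining equation that mentions T gives: branch(h(7),q(7),h(nil)) =?= branch(h(7),q(L),h(nil)).
Decompose branch/3: h(7) =?= h(7),  q(7) =?= q(L),  h(nil) =?= h(nil).
Delete trivial equation h(7) =?= h(7).
Decompose q/1: 7 =?= L.
Bind L := 7; no other remaining equation mentions L. Substituting into the earlier binding gives N := h(branch(7,empty,7)).
Delete trivial equation h(nil) =?= h(nil).
Bind Z := node(branch(unit,nil,unit),q(empty),empty). Substituting into the earlier binding gives W := branch(7,node(branch(unit,nil,unit),q(empty),empty),unit).
MGU = { N := h(branch(7,empty,7)), S := q(unit), W := branch(7,node(branch(unit,nil,unit),q(empty),empty),unit), T := 7, L := 7, Z := node(branch(unit,nil,unit),q(empty),empty) }, so N := h(branch(7,empty,7)).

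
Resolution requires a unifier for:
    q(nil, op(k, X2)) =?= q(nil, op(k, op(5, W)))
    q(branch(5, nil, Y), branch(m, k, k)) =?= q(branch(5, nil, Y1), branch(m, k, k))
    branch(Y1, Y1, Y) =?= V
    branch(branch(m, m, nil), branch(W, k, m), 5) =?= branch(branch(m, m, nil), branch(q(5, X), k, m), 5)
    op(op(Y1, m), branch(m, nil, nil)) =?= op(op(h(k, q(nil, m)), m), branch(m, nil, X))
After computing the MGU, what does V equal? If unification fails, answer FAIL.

Decompose q/2: nil =?= nil,  op(k, X2) =?= op(k, op(5, W)).
Delete trivial equation nil =?= nil.
Decompose op/2: k =?= k,  X2 =?= op(5, W).
Delete trivial equation k =?= k.
Bind X2 := op(5, W); no other remaining equation mentions X2.
Decompose q/2: branch(5, nil, Y) =?= branch(5, nil, Y1),  branch(m, k, k) =?= branch(m, k, k).
Decompose branch/3: 5 =?= 5,  nil =?= nil,  Y =?= Y1.
Delete trivial equation 5 =?= 5.
Delete trivial equation nil =?= nil.
Bind Y := Y1; substituting into the one remaining equation that mentions Y gives: branch(Y1, Y1, Y1) =?= V.
Delete trivial equation branch(m, k, k) =?= branch(m, k, k).
Bind V := branch(Y1, Y1, Y1); no other remaining equation mentions V.
Decompose branch/3: branch(m, m, nil) =?= branch(m, m, nil),  branch(W, k, m) =?= branch(q(5, X), k, m),  5 =?= 5.
Delete trivial equation branch(m, m, nil) =?= branch(m, m, nil).
Decompose branch/3: W =?= q(5, X),  k =?= k,  m =?= m.
Bind W := q(5, X); no other remaining equation mentions W. Substituting into the earlier binding gives X2 := op(5, q(5, X)).
Delete trivial equation k =?= k.
Delete trivial equation m =?= m.
Delete trivial equation 5 =?= 5.
Decompose op/2: op(Y1, m) =?= op(h(k, q(nil, m)), m),  branch(m, nil, nil) =?= branch(m, nil, X).
Decompose op/2: Y1 =?= h(k, q(nil, m)),  m =?= m.
Bind Y1 := h(k, q(nil, m)); no other remaining equation mentions Y1. Substituting into the earlier bindings gives Y := h(k, q(nil, m)), V := branch(h(k, q(nil, m)), h(k, q(nil, m)), h(k, q(nil, m))).
Delete trivial equation m =?= m.
Decompose branch/3: m =?= m,  nil =?= nil,  nil =?= X.
Delete trivial equation m =?= m.
Delete trivial equation nil =?= nil.
Bind X := nil. Substituting into the earlier bindings gives X2 := op(5, q(5, nil)), W := q(5, nil).
MGU = { X2 -> op(5, q(5, nil)), Y -> h(k, q(nil, m)), V -> branch(h(k, q(nil, m)), h(k, q(nil, m)), h(k, q(nil, m))), W -> q(5, nil), Y1 -> h(k, q(nil, m)), X -> nil }, so V -> branch(h(k, q(nil, m)), h(k, q(nil, m)), h(k, q(nil, m))).

branch(h(k, q(nil, m)), h(k, q(nil, m)), h(k, q(nil, m)))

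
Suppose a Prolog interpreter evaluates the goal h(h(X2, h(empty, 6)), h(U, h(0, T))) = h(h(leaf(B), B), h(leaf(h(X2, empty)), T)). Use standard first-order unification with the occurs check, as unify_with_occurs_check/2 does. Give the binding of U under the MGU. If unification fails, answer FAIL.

FAIL

Decompose h/2: h(X2, h(empty, 6)) = h(leaf(B), B),  h(U, h(0, T)) = h(leaf(h(X2, empty)), T).
Decompose h/2: X2 = leaf(B),  h(empty, 6) = B.
Bind X2 := leaf(B); substituting into the one remaining equation that mentions X2 gives: h(U, h(0, T)) = h(leaf(h(leaf(B), empty)), T).
Bind B := h(empty, 6); substituting into the remaining equation gives: h(U, h(0, T)) = h(leaf(h(leaf(h(empty, 6)), empty)), T). Substituting into the earlier binding gives X2 := leaf(h(empty, 6)).
Decompose h/2: U = leaf(h(leaf(h(empty, 6)), empty)),  h(0, T) = T.
Bind U := leaf(h(leaf(h(empty, 6)), empty)); no other remaining equation mentions U.
Occurs check fails: T occurs in h(0, T); the equation T = h(0, T) has no finite solution.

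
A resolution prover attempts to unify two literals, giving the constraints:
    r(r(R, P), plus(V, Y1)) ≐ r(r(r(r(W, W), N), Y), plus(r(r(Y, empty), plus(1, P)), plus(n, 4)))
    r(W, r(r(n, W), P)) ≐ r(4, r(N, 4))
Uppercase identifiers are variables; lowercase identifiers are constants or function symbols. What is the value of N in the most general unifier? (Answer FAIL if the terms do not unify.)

Decompose r/2: r(R, P) ≐ r(r(r(W, W), N), Y),  plus(V, Y1) ≐ plus(r(r(Y, empty), plus(1, P)), plus(n, 4)).
Decompose r/2: R ≐ r(r(W, W), N),  P ≐ Y.
Bind R := r(r(W, W), N); no other remaining equation mentions R.
Bind P := Y; substituting into the remaining equations gives: plus(V, Y1) ≐ plus(r(r(Y, empty), plus(1, Y)), plus(n, 4)),  r(W, r(r(n, W), Y)) ≐ r(4, r(N, 4)).
Decompose plus/2: V ≐ r(r(Y, empty), plus(1, Y)),  Y1 ≐ plus(n, 4).
Bind V := r(r(Y, empty), plus(1, Y)); no other remaining equation mentions V.
Bind Y1 := plus(n, 4); no other remaining equation mentions Y1.
Decompose r/2: W ≐ 4,  r(r(n, W), Y) ≐ r(N, 4).
Bind W := 4; substituting into the remaining equation gives: r(r(n, 4), Y) ≐ r(N, 4). Substituting into the earlier binding gives R := r(r(4, 4), N).
Decompose r/2: r(n, 4) ≐ N,  Y ≐ 4.
Bind N := r(n, 4); no other remaining equation mentions N. Substituting into the earlier binding gives R := r(r(4, 4), r(n, 4)).
Bind Y := 4. Substituting into the earlier bindings gives P := 4, V := r(r(4, empty), plus(1, 4)).
MGU = { R ↦ r(r(4, 4), r(n, 4)), P ↦ 4, V ↦ r(r(4, empty), plus(1, 4)), Y1 ↦ plus(n, 4), W ↦ 4, N ↦ r(n, 4), Y ↦ 4 }, so N ↦ r(n, 4).

r(n, 4)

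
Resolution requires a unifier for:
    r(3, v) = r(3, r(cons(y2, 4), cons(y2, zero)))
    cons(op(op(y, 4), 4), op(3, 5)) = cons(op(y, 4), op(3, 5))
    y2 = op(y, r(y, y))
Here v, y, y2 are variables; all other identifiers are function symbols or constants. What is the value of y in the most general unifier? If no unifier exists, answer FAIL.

FAIL

Decompose r/2: 3 = 3,  v = r(cons(y2, 4), cons(y2, zero)).
Delete trivial equation 3 = 3.
Bind v := r(cons(y2, 4), cons(y2, zero)); no other remaining equation mentions v.
Decompose cons/2: op(op(y, 4), 4) = op(y, 4),  op(3, 5) = op(3, 5).
Decompose op/2: op(y, 4) = y,  4 = 4.
Occurs check fails: y occurs in op(y, 4); the equation y = op(y, 4) has no finite solution.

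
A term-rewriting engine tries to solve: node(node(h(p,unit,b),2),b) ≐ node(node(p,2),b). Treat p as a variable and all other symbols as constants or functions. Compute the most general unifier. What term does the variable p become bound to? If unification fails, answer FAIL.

Decompose node/2: node(h(p,unit,b),2) ≐ node(p,2),  b ≐ b.
Decompose node/2: h(p,unit,b) ≐ p,  2 ≐ 2.
Occurs check fails: p occurs in h(p,unit,b); the equation p ≐ h(p,unit,b) has no finite solution.

FAIL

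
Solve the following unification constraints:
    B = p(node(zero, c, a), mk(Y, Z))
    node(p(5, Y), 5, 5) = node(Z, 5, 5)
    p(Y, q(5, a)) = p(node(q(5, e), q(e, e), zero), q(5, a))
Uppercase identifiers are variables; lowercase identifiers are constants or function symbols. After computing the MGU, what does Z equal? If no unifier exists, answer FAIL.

p(5, node(q(5, e), q(e, e), zero))

Bind B := p(node(zero, c, a), mk(Y, Z)); no other remaining equation mentions B.
Decompose node/3: p(5, Y) = Z,  5 = 5,  5 = 5.
Bind Z := p(5, Y); no other remaining equation mentions Z. Substituting into the earlier binding gives B := p(node(zero, c, a), mk(Y, p(5, Y))).
Delete trivial equation 5 = 5.
Delete trivial equation 5 = 5.
Decompose p/2: Y = node(q(5, e), q(e, e), zero),  q(5, a) = q(5, a).
Bind Y := node(q(5, e), q(e, e), zero); no other remaining equation mentions Y. Substituting into the earlier bindings gives B := p(node(zero, c, a), mk(node(q(5, e), q(e, e), zero), p(5, node(q(5, e), q(e, e), zero)))), Z := p(5, node(q(5, e), q(e, e), zero)).
Delete trivial equation q(5, a) = q(5, a).
MGU = { B ↦ p(node(zero, c, a), mk(node(q(5, e), q(e, e), zero), p(5, node(q(5, e), q(e, e), zero)))), Z ↦ p(5, node(q(5, e), q(e, e), zero)), Y ↦ node(q(5, e), q(e, e), zero) }, so Z ↦ p(5, node(q(5, e), q(e, e), zero)).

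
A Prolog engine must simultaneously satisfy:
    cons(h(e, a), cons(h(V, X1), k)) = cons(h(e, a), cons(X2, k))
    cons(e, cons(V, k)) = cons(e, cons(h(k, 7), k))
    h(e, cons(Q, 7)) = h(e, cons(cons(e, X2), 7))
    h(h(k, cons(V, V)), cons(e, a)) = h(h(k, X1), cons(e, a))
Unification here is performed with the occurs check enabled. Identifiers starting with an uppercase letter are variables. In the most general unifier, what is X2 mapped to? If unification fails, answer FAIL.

h(h(k, 7), cons(h(k, 7), h(k, 7)))

Decompose cons/2: h(e, a) = h(e, a),  cons(h(V, X1), k) = cons(X2, k).
Delete trivial equation h(e, a) = h(e, a).
Decompose cons/2: h(V, X1) = X2,  k = k.
Bind X2 := h(V, X1); substituting into the one remaining equation that mentions X2 gives: h(e, cons(Q, 7)) = h(e, cons(cons(e, h(V, X1)), 7)).
Delete trivial equation k = k.
Decompose cons/2: e = e,  cons(V, k) = cons(h(k, 7), k).
Delete trivial equation e = e.
Decompose cons/2: V = h(k, 7),  k = k.
Bind V := h(k, 7); substituting into the 2 remaining equations that mention V gives: h(e, cons(Q, 7)) = h(e, cons(cons(e, h(h(k, 7), X1)), 7)),  h(h(k, cons(h(k, 7), h(k, 7))), cons(e, a)) = h(h(k, X1), cons(e, a)). Substituting into the earlier binding gives X2 := h(h(k, 7), X1).
Delete trivial equation k = k.
Decompose h/2: e = e,  cons(Q, 7) = cons(cons(e, h(h(k, 7), X1)), 7).
Delete trivial equation e = e.
Decompose cons/2: Q = cons(e, h(h(k, 7), X1)),  7 = 7.
Bind Q := cons(e, h(h(k, 7), X1)); no other remaining equation mentions Q.
Delete trivial equation 7 = 7.
Decompose h/2: h(k, cons(h(k, 7), h(k, 7))) = h(k, X1),  cons(e, a) = cons(e, a).
Decompose h/2: k = k,  cons(h(k, 7), h(k, 7)) = X1.
Delete trivial equation k = k.
Bind X1 := cons(h(k, 7), h(k, 7)); no other remaining equation mentions X1. Substituting into the earlier bindings gives X2 := h(h(k, 7), cons(h(k, 7), h(k, 7))), Q := cons(e, h(h(k, 7), cons(h(k, 7), h(k, 7)))).
Delete trivial equation cons(e, a) = cons(e, a).
MGU = { X2 -> h(h(k, 7), cons(h(k, 7), h(k, 7))), V -> h(k, 7), Q -> cons(e, h(h(k, 7), cons(h(k, 7), h(k, 7)))), X1 -> cons(h(k, 7), h(k, 7)) }, so X2 -> h(h(k, 7), cons(h(k, 7), h(k, 7))).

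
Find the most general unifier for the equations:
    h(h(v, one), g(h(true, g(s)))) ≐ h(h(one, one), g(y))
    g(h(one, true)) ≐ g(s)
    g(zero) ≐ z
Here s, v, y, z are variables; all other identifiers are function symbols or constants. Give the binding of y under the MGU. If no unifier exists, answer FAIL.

Decompose h/2: h(v, one) ≐ h(one, one),  g(h(true, g(s))) ≐ g(y).
Decompose h/2: v ≐ one,  one ≐ one.
Bind v := one; no other remaining equation mentions v.
Delete trivial equation one ≐ one.
Decompose g/1: h(true, g(s)) ≐ y.
Bind y := h(true, g(s)); no other remaining equation mentions y.
Decompose g/1: h(one, true) ≐ s.
Bind s := h(one, true); no other remaining equation mentions s. Substituting into the earlier binding gives y := h(true, g(h(one, true))).
Bind z := g(zero).
MGU = { v ↦ one, y ↦ h(true, g(h(one, true))), s ↦ h(one, true), z ↦ g(zero) }, so y ↦ h(true, g(h(one, true))).

h(true, g(h(one, true)))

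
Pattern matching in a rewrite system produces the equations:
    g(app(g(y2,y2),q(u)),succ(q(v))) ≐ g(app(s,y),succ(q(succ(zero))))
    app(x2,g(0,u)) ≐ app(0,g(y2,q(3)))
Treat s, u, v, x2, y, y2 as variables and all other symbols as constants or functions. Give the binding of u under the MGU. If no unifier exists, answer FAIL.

Decompose g/2: app(g(y2,y2),q(u)) ≐ app(s,y),  succ(q(v)) ≐ succ(q(succ(zero))).
Decompose app/2: g(y2,y2) ≐ s,  q(u) ≐ y.
Bind s := g(y2,y2); no other remaining equation mentions s.
Bind y := q(u); no other remaining equation mentions y.
Decompose succ/1: q(v) ≐ q(succ(zero)).
Decompose q/1: v ≐ succ(zero).
Bind v := succ(zero); no other remaining equation mentions v.
Decompose app/2: x2 ≐ 0,  g(0,u) ≐ g(y2,q(3)).
Bind x2 := 0; no other remaining equation mentions x2.
Decompose g/2: 0 ≐ y2,  u ≐ q(3).
Bind y2 := 0; no other remaining equation mentions y2. Substituting into the earlier binding gives s := g(0,0).
Bind u := q(3). Substituting into the earlier binding gives y := q(q(3)).
MGU = { s := g(0,0), y := q(q(3)), v := succ(zero), x2 := 0, y2 := 0, u := q(3) }, so u := q(3).

q(3)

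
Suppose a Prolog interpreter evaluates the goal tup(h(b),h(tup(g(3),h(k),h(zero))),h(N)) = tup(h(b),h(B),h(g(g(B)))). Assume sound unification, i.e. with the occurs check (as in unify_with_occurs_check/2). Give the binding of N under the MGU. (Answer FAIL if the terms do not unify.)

Decompose tup/3: h(b) = h(b),  h(tup(g(3),h(k),h(zero))) = h(B),  h(N) = h(g(g(B))).
Delete trivial equation h(b) = h(b).
Decompose h/1: tup(g(3),h(k),h(zero)) = B.
Bind B := tup(g(3),h(k),h(zero)); substituting into the remaining equation gives: h(N) = h(g(g(tup(g(3),h(k),h(zero))))).
Decompose h/1: N = g(g(tup(g(3),h(k),h(zero)))).
Bind N := g(g(tup(g(3),h(k),h(zero)))).
MGU = { B -> tup(g(3),h(k),h(zero)), N -> g(g(tup(g(3),h(k),h(zero)))) }, so N -> g(g(tup(g(3),h(k),h(zero)))).

g(g(tup(g(3),h(k),h(zero))))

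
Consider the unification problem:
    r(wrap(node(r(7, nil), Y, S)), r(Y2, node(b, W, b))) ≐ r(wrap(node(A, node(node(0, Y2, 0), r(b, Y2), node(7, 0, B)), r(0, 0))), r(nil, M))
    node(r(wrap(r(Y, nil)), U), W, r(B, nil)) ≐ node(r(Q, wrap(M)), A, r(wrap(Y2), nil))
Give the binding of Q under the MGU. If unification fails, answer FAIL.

Decompose r/2: wrap(node(r(7, nil), Y, S)) ≐ wrap(node(A, node(node(0, Y2, 0), r(b, Y2), node(7, 0, B)), r(0, 0))),  r(Y2, node(b, W, b)) ≐ r(nil, M).
Decompose wrap/1: node(r(7, nil), Y, S) ≐ node(A, node(node(0, Y2, 0), r(b, Y2), node(7, 0, B)), r(0, 0)).
Decompose node/3: r(7, nil) ≐ A,  Y ≐ node(node(0, Y2, 0), r(b, Y2), node(7, 0, B)),  S ≐ r(0, 0).
Bind A := r(7, nil); substituting into the one remaining equation that mentions A gives: node(r(wrap(r(Y, nil)), U), W, r(B, nil)) ≐ node(r(Q, wrap(M)), r(7, nil), r(wrap(Y2), nil)).
Bind Y := node(node(0, Y2, 0), r(b, Y2), node(7, 0, B)); substituting into the one remaining equation that mentions Y gives: node(r(wrap(r(node(node(0, Y2, 0), r(b, Y2), node(7, 0, B)), nil)), U), W, r(B, nil)) ≐ node(r(Q, wrap(M)), r(7, nil), r(wrap(Y2), nil)).
Bind S := r(0, 0); no other remaining equation mentions S.
Decompose r/2: Y2 ≐ nil,  node(b, W, b) ≐ M.
Bind Y2 := nil; substituting into the one remaining equation that mentions Y2 gives: node(r(wrap(r(node(node(0, nil, 0), r(b, nil), node(7, 0, B)), nil)), U), W, r(B, nil)) ≐ node(r(Q, wrap(M)), r(7, nil), r(wrap(nil), nil)). Substituting into the earlier binding gives Y := node(node(0, nil, 0), r(b, nil), node(7, 0, B)).
Bind M := node(b, W, b); substituting into the remaining equation gives: node(r(wrap(r(node(node(0, nil, 0), r(b, nil), node(7, 0, B)), nil)), U), W, r(B, nil)) ≐ node(r(Q, wrap(node(b, W, b))), r(7, nil), r(wrap(nil), nil)).
Decompose node/3: r(wrap(r(node(node(0, nil, 0), r(b, nil), node(7, 0, B)), nil)), U) ≐ r(Q, wrap(node(b, W, b))),  W ≐ r(7, nil),  r(B, nil) ≐ r(wrap(nil), nil).
Decompose r/2: wrap(r(node(node(0, nil, 0), r(b, nil), node(7, 0, B)), nil)) ≐ Q,  U ≐ wrap(node(b, W, b)).
Bind Q := wrap(r(node(node(0, nil, 0), r(b, nil), node(7, 0, B)), nil)); no other remaining equation mentions Q.
Bind U := wrap(node(b, W, b)); no other remaining equation mentions U.
Bind W := r(7, nil); no other remaining equation mentions W. Substituting into the earlier bindings gives M := node(b, r(7, nil), b), U := wrap(node(b, r(7, nil), b)).
Decompose r/2: B ≐ wrap(nil),  nil ≐ nil.
Bind B := wrap(nil); no other remaining equation mentions B. Substituting into the earlier bindings gives Y := node(node(0, nil, 0), r(b, nil), node(7, 0, wrap(nil))), Q := wrap(r(node(node(0, nil, 0), r(b, nil), node(7, 0, wrap(nil))), nil)).
Delete trivial equation nil ≐ nil.
MGU = { A -> r(7, nil), Y -> node(node(0, nil, 0), r(b, nil), node(7, 0, wrap(nil))), S -> r(0, 0), Y2 -> nil, M -> node(b, r(7, nil), b), Q -> wrap(r(node(node(0, nil, 0), r(b, nil), node(7, 0, wrap(nil))), nil)), U -> wrap(node(b, r(7, nil), b)), W -> r(7, nil), B -> wrap(nil) }, so Q -> wrap(r(node(node(0, nil, 0), r(b, nil), node(7, 0, wrap(nil))), nil)).

wrap(r(node(node(0, nil, 0), r(b, nil), node(7, 0, wrap(nil))), nil))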